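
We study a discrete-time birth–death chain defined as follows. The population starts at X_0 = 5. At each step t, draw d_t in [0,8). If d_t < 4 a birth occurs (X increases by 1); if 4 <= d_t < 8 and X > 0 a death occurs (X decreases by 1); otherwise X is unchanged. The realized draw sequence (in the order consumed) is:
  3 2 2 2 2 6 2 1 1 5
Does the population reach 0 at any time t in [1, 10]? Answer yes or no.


t=0: X=5, d=3 → birth, X_1=6
t=1: X=6, d=2 → birth, X_2=7
t=2: X=7, d=2 → birth, X_3=8
t=3: X=8, d=2 → birth, X_4=9
t=4: X=9, d=2 → birth, X_5=10
t=5: X=10, d=6 → death, X_6=9
t=6: X=9, d=2 → birth, X_7=10
t=7: X=10, d=1 → birth, X_8=11
t=8: X=11, d=1 → birth, X_9=12
t=9: X=12, d=5 → death, X_10=11

no


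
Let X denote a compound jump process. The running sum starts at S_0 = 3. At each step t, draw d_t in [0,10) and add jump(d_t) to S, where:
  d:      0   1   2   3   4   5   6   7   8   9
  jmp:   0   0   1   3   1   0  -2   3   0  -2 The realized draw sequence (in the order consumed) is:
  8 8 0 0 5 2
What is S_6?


4

t=0: S=3, d=8, jump=0, S_1=3
t=1: S=3, d=8, jump=0, S_2=3
t=2: S=3, d=0, jump=0, S_3=3
t=3: S=3, d=0, jump=0, S_4=3
t=4: S=3, d=5, jump=0, S_5=3
t=5: S=3, d=2, jump=1, S_6=4


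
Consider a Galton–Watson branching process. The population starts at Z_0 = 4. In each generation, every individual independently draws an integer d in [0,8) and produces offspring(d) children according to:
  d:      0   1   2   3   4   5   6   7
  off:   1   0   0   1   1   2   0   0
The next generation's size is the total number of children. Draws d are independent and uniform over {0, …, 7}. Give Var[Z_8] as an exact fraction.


Outcome values over d=0..7: [1, 0, 0, 1, 1, 2, 0, 0]
Σy = 5, Σy² = 7, M = 8
μ = 5/8 = 5/8,  σ² = 7/8 − (5/8)² = 31/64
V_0 = 0, E_0 = 4
V_1 = 31/64·E_0 + (5/8)²·V_0 = 31/16;  E_1 = 5/2
V_2 = 31/64·E_1 + (5/8)²·V_1 = 2015/1024;  E_2 = 25/16
V_3 = 31/64·E_2 + (5/8)²·V_2 = 99975/65536;  E_3 = 125/128
V_4 = 31/64·E_3 + (5/8)²·V_3 = 4483375/4194304;  E_4 = 625/1024
V_5 = 31/64·E_4 + (5/8)²·V_4 = 191444375/268435456;  E_5 = 3125/8192
V_6 = 31/64·E_5 + (5/8)²·V_5 = 7960509375/17179869184;  E_6 = 15625/65536
V_7 = 31/64·E_6 + (5/8)²·V_6 = 325988734375/1099511627776;  E_7 = 78125/524288
V_8 = 31/64·E_7 + (5/8)²·V_7 = 13228758359375/70368744177664;  E_8 = 390625/4194304

13228758359375/70368744177664


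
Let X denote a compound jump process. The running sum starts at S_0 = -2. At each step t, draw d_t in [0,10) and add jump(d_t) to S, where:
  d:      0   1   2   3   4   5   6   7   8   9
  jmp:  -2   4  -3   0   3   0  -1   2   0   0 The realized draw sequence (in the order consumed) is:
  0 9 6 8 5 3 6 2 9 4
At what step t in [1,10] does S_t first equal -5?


3

t=0: S=-2, d=0, jump=-2, S_1=-4
t=1: S=-4, d=9, jump=0, S_2=-4
t=2: S=-4, d=6, jump=-1, S_3=-5
t=3: S=-5, d=8, jump=0, S_4=-5
t=4: S=-5, d=5, jump=0, S_5=-5
t=5: S=-5, d=3, jump=0, S_6=-5
t=6: S=-5, d=6, jump=-1, S_7=-6
t=7: S=-6, d=2, jump=-3, S_8=-9
t=8: S=-9, d=9, jump=0, S_9=-9
t=9: S=-9, d=4, jump=3, S_10=-6


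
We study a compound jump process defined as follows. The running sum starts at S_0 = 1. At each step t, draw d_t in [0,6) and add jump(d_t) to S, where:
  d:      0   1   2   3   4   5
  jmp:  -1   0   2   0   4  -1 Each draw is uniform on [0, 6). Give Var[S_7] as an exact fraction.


203/9

Outcome values over d=0..5: [-1, 0, 2, 0, 4, -1]
Σy = 4, Σy² = 22, M = 6
μ = 4/6 = 2/3,  σ² = 22/6 − (2/3)² = 29/9
Independent increments: Var[S_7] = 7·σ² = 7·(29/9) = 203/9


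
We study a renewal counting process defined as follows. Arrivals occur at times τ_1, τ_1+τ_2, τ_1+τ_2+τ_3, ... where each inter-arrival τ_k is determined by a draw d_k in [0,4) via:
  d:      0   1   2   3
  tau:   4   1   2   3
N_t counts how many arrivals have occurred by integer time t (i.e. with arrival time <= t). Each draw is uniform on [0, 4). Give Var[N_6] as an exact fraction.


Inter-arrival values over d=0..3: [4, 1, 2, 3]
Each d has probability 1/4, so the pmf of τ is: f(1) = 1/4, f(2) = 1/4, f(3) = 1/4, f(4) = 1/4
Let p_n(j) = P(N_n = j), with p_0 = [1]. Condition on τ_1: p_n(0) = P(τ > n), and for j >= 1, p_n(j) = Σ_{k<=n} f(k)·p_{n−k}(j−1)
p_1 = [3/4, 1/4]  (j = 0..1)
p_2 = [1/2, 7/16, 1/16]  (j = 0..2)
p_3 = [1/4, 9/16, 11/64, 1/64]  (j = 0..3)
p_4 = [0, 5/8, 5/16, 15/256, 1/256]  (j = 0..4)
p_5 = [0, 3/8, 15/32, 35/256, 19/1024, 1/1024]  (j = 0..5)
p_6 = [0, 3/16, 1/2, 65/256, 27/512, 23/4096, 1/4096]  (j = 0..6)
E[N_6] = Σ j·p_6(j) = 8969/4096;  E[N_6²] = Σ j²·p_6(j) = 22387/4096
Var[N_6] = 22387/4096 − (8969/4096)² = 11254191/16777216

11254191/16777216


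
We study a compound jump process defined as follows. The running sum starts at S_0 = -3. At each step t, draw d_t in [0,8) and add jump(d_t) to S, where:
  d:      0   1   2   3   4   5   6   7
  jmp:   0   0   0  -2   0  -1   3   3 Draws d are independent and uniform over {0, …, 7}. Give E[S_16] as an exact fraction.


3

Outcome values over d=0..7: [0, 0, 0, -2, 0, -1, 3, 3]
Σy = 3, Σy² = 23, M = 8
μ = 3/8 = 3/8,  σ² = 23/8 − (3/8)² = 175/64
E[S_16] = -3 + 16·(3/8) = 3


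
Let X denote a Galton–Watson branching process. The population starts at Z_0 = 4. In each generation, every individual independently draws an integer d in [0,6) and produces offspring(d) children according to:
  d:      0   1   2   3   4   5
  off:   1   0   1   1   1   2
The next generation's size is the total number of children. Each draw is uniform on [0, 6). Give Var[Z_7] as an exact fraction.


28/3

Outcome values over d=0..5: [1, 0, 1, 1, 1, 2]
Σy = 6, Σy² = 8, M = 6
μ = 6/6 = 1,  σ² = 8/6 − (1)² = 1/3
V_0 = 0, E_0 = 4
V_1 = 1/3·E_0 + (1)²·V_0 = 4/3;  E_1 = 4
V_2 = 1/3·E_1 + (1)²·V_1 = 8/3;  E_2 = 4
V_3 = 1/3·E_2 + (1)²·V_2 = 4;  E_3 = 4
V_4 = 1/3·E_3 + (1)²·V_3 = 16/3;  E_4 = 4
V_5 = 1/3·E_4 + (1)²·V_4 = 20/3;  E_5 = 4
V_6 = 1/3·E_5 + (1)²·V_5 = 8;  E_6 = 4
V_7 = 1/3·E_6 + (1)²·V_6 = 28/3;  E_7 = 4


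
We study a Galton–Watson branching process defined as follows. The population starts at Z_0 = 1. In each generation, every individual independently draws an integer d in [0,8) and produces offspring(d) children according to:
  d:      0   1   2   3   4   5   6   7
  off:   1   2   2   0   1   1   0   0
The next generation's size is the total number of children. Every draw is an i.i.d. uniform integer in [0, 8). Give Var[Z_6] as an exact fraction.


94712571135/68719476736

Outcome values over d=0..7: [1, 2, 2, 0, 1, 1, 0, 0]
Σy = 7, Σy² = 11, M = 8
μ = 7/8 = 7/8,  σ² = 11/8 − (7/8)² = 39/64
V_0 = 0, E_0 = 1
V_1 = 39/64·E_0 + (7/8)²·V_0 = 39/64;  E_1 = 7/8
V_2 = 39/64·E_1 + (7/8)²·V_1 = 4095/4096;  E_2 = 49/64
V_3 = 39/64·E_2 + (7/8)²·V_2 = 322959/262144;  E_3 = 343/512
V_4 = 39/64·E_3 + (7/8)²·V_3 = 22674015/16777216;  E_4 = 2401/4096
V_5 = 39/64·E_4 + (7/8)²·V_4 = 1494572079/1073741824;  E_5 = 16807/32768
V_6 = 39/64·E_5 + (7/8)²·V_5 = 94712571135/68719476736;  E_6 = 117649/262144


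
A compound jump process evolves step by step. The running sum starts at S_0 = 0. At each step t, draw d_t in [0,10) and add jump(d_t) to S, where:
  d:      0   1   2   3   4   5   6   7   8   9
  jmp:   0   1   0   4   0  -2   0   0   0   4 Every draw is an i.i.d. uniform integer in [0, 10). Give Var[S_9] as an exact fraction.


Outcome values over d=0..9: [0, 1, 0, 4, 0, -2, 0, 0, 0, 4]
Σy = 7, Σy² = 37, M = 10
μ = 7/10 = 7/10,  σ² = 37/10 − (7/10)² = 321/100
Independent increments: Var[S_9] = 9·σ² = 9·(321/100) = 2889/100

2889/100


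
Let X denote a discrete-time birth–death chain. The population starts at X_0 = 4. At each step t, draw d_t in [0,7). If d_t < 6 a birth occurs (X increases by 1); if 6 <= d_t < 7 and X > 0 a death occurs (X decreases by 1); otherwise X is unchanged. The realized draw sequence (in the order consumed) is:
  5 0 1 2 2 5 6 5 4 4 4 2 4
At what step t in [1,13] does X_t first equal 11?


9

t=0: X=4, d=5 → birth, X_1=5
t=1: X=5, d=0 → birth, X_2=6
t=2: X=6, d=1 → birth, X_3=7
t=3: X=7, d=2 → birth, X_4=8
t=4: X=8, d=2 → birth, X_5=9
t=5: X=9, d=5 → birth, X_6=10
t=6: X=10, d=6 → death, X_7=9
t=7: X=9, d=5 → birth, X_8=10
t=8: X=10, d=4 → birth, X_9=11
t=9: X=11, d=4 → birth, X_10=12
t=10: X=12, d=4 → birth, X_11=13
t=11: X=13, d=2 → birth, X_12=14
t=12: X=14, d=4 → birth, X_13=15


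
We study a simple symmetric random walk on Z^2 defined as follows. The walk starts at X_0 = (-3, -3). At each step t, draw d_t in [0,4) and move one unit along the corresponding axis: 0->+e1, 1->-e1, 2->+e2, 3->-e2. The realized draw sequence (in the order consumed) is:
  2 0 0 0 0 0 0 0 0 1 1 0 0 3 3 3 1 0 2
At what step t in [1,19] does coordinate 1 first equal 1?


5

t=0: X=(-3, -3), d=2 → +e2, X_1=(-3, -2)
t=1: X=(-3, -2), d=0 → +e1, X_2=(-2, -2)
t=2: X=(-2, -2), d=0 → +e1, X_3=(-1, -2)
t=3: X=(-1, -2), d=0 → +e1, X_4=(0, -2)
t=4: X=(0, -2), d=0 → +e1, X_5=(1, -2)
t=5: X=(1, -2), d=0 → +e1, X_6=(2, -2)
t=6: X=(2, -2), d=0 → +e1, X_7=(3, -2)
t=7: X=(3, -2), d=0 → +e1, X_8=(4, -2)
t=8: X=(4, -2), d=0 → +e1, X_9=(5, -2)
t=9: X=(5, -2), d=1 → -e1, X_10=(4, -2)
t=10: X=(4, -2), d=1 → -e1, X_11=(3, -2)
t=11: X=(3, -2), d=0 → +e1, X_12=(4, -2)
t=12: X=(4, -2), d=0 → +e1, X_13=(5, -2)
t=13: X=(5, -2), d=3 → -e2, X_14=(5, -3)
t=14: X=(5, -3), d=3 → -e2, X_15=(5, -4)
t=15: X=(5, -4), d=3 → -e2, X_16=(5, -5)
t=16: X=(5, -5), d=1 → -e1, X_17=(4, -5)
t=17: X=(4, -5), d=0 → +e1, X_18=(5, -5)
t=18: X=(5, -5), d=2 → +e2, X_19=(5, -4)


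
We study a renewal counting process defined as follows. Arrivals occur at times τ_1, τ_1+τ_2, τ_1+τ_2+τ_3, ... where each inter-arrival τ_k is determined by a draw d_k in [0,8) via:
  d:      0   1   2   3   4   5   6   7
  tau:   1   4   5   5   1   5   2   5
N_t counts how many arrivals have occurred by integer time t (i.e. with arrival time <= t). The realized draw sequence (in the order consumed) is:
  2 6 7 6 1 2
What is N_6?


draw d_1=2: τ_1=5, arrival time A_1=5
draw d_2=6: τ_2=2, arrival time A_2=7
draw d_3=7: τ_3=5, arrival time A_3=12
draw d_4=6: τ_4=2, arrival time A_4=14
draw d_5=1: τ_5=4, arrival time A_5=18
draw d_6=2: τ_6=5, arrival time A_6=23
N_t over t=0..6: 0:0 1:0 2:0 3:0 4:0 5:1 6:1

1


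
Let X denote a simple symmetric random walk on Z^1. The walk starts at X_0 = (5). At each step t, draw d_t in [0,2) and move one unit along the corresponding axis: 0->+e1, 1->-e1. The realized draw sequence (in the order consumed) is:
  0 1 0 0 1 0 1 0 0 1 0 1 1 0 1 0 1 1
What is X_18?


t=0: X=(5), d=0 → +e1, X_1=(6)
t=1: X=(6), d=1 → -e1, X_2=(5)
t=2: X=(5), d=0 → +e1, X_3=(6)
t=3: X=(6), d=0 → +e1, X_4=(7)
t=4: X=(7), d=1 → -e1, X_5=(6)
t=5: X=(6), d=0 → +e1, X_6=(7)
t=6: X=(7), d=1 → -e1, X_7=(6)
t=7: X=(6), d=0 → +e1, X_8=(7)
t=8: X=(7), d=0 → +e1, X_9=(8)
t=9: X=(8), d=1 → -e1, X_10=(7)
t=10: X=(7), d=0 → +e1, X_11=(8)
t=11: X=(8), d=1 → -e1, X_12=(7)
t=12: X=(7), d=1 → -e1, X_13=(6)
t=13: X=(6), d=0 → +e1, X_14=(7)
t=14: X=(7), d=1 → -e1, X_15=(6)
t=15: X=(6), d=0 → +e1, X_16=(7)
t=16: X=(7), d=1 → -e1, X_17=(6)
t=17: X=(6), d=1 → -e1, X_18=(5)

(5)


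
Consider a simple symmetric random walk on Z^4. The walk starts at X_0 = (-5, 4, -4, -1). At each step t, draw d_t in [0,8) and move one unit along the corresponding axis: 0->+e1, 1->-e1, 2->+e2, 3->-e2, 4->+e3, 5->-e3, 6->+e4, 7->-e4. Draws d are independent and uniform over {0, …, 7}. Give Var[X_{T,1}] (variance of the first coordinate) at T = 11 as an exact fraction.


11/4

Outcome values over d=0..7: [1, -1, 0, 0, 0, 0, 0, 0]
Σy = 0, Σy² = 2, M = 8
μ = 0/8 = 0,  σ² = 2/8 − (0)² = 1/4
Independent increments: Var[X_11] = 11·σ² = 11·(1/4) = 11/4


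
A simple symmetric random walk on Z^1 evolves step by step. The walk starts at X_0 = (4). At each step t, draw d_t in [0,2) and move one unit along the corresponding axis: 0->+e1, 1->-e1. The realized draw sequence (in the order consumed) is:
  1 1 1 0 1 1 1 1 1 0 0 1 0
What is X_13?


t=0: X=(4), d=1 → -e1, X_1=(3)
t=1: X=(3), d=1 → -e1, X_2=(2)
t=2: X=(2), d=1 → -e1, X_3=(1)
t=3: X=(1), d=0 → +e1, X_4=(2)
t=4: X=(2), d=1 → -e1, X_5=(1)
t=5: X=(1), d=1 → -e1, X_6=(0)
t=6: X=(0), d=1 → -e1, X_7=(-1)
t=7: X=(-1), d=1 → -e1, X_8=(-2)
t=8: X=(-2), d=1 → -e1, X_9=(-3)
t=9: X=(-3), d=0 → +e1, X_10=(-2)
t=10: X=(-2), d=0 → +e1, X_11=(-1)
t=11: X=(-1), d=1 → -e1, X_12=(-2)
t=12: X=(-2), d=0 → +e1, X_13=(-1)

(-1)


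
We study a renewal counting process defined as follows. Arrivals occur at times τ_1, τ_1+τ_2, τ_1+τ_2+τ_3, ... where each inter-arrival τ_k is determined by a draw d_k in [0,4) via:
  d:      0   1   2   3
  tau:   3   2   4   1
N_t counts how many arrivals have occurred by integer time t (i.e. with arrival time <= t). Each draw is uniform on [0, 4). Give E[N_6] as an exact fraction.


Inter-arrival values over d=0..3: [3, 2, 4, 1]
Each d has probability 1/4, so the pmf of τ is: f(1) = 1/4, f(2) = 1/4, f(3) = 1/4, f(4) = 1/4
Renewal equation for m(n) = E[N_n]: condition on τ_1 = k (if k <= n, one arrival plus a fresh copy on the remaining n−k steps): m(n) = F(n) + Σ_{k<=n} f(k)·m(n−k), where F(n) = P(τ <= n) and m(0) = 0
m(1) = F(1) = 1/4
m(2) = F(2) + f(1)·m(1) = 1/2 + 1/4·1/4 = 9/16
m(3) = F(3) + f(1)·m(2) + f(2)·m(1) = 3/4 + 1/4·9/16 + 1/4·1/4 = 61/64
m(4) = F(4) + f(1)·m(3) + f(2)·m(2) + f(3)·m(1) = 1 + 1/4·61/64 + 1/4·9/16 + 1/4·1/4 = 369/256
m(5) = F(5) + f(1)·m(4) + f(2)·m(3) + f(3)·m(2) + f(4)·m(1) = 1 + 1/4·369/256 + 1/4·61/64 + 1/4·9/16 + 1/4·1/4 = 1845/1024
m(6) = F(6) + f(1)·m(5) + f(2)·m(4) + f(3)·m(3) + f(4)·m(2) = 1 + 1/4·1845/1024 + 1/4·369/256 + 1/4·61/64 + 1/4·9/16 = 8969/4096
E[N_6] = m(6) = 8969/4096

8969/4096


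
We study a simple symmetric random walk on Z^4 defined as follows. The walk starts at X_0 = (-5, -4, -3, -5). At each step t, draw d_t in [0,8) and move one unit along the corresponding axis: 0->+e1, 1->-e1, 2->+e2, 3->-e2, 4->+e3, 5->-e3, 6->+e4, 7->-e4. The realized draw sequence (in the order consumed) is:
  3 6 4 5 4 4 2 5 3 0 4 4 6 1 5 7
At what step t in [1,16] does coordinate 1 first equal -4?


10

t=0: X=(-5, -4, -3, -5), d=3 → -e2, X_1=(-5, -5, -3, -5)
t=1: X=(-5, -5, -3, -5), d=6 → +e4, X_2=(-5, -5, -3, -4)
t=2: X=(-5, -5, -3, -4), d=4 → +e3, X_3=(-5, -5, -2, -4)
t=3: X=(-5, -5, -2, -4), d=5 → -e3, X_4=(-5, -5, -3, -4)
t=4: X=(-5, -5, -3, -4), d=4 → +e3, X_5=(-5, -5, -2, -4)
t=5: X=(-5, -5, -2, -4), d=4 → +e3, X_6=(-5, -5, -1, -4)
t=6: X=(-5, -5, -1, -4), d=2 → +e2, X_7=(-5, -4, -1, -4)
t=7: X=(-5, -4, -1, -4), d=5 → -e3, X_8=(-5, -4, -2, -4)
t=8: X=(-5, -4, -2, -4), d=3 → -e2, X_9=(-5, -5, -2, -4)
t=9: X=(-5, -5, -2, -4), d=0 → +e1, X_10=(-4, -5, -2, -4)
t=10: X=(-4, -5, -2, -4), d=4 → +e3, X_11=(-4, -5, -1, -4)
t=11: X=(-4, -5, -1, -4), d=4 → +e3, X_12=(-4, -5, 0, -4)
t=12: X=(-4, -5, 0, -4), d=6 → +e4, X_13=(-4, -5, 0, -3)
t=13: X=(-4, -5, 0, -3), d=1 → -e1, X_14=(-5, -5, 0, -3)
t=14: X=(-5, -5, 0, -3), d=5 → -e3, X_15=(-5, -5, -1, -3)
t=15: X=(-5, -5, -1, -3), d=7 → -e4, X_16=(-5, -5, -1, -4)


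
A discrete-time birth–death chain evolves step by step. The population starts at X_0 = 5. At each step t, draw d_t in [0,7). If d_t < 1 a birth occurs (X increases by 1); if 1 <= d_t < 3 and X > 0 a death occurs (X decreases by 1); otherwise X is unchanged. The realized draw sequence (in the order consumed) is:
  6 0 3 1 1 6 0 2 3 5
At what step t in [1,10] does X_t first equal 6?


t=0: X=5, d=6 → hold, X_1=5
t=1: X=5, d=0 → birth, X_2=6
t=2: X=6, d=3 → hold, X_3=6
t=3: X=6, d=1 → death, X_4=5
t=4: X=5, d=1 → death, X_5=4
t=5: X=4, d=6 → hold, X_6=4
t=6: X=4, d=0 → birth, X_7=5
t=7: X=5, d=2 → death, X_8=4
t=8: X=4, d=3 → hold, X_9=4
t=9: X=4, d=5 → hold, X_10=4

2


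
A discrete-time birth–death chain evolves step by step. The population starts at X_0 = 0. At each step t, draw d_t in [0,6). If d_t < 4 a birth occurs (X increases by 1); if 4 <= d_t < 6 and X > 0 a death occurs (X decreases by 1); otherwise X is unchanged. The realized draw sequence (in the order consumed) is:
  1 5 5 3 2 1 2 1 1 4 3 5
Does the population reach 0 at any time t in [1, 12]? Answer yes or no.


yes

t=0: X=0, d=1 → birth, X_1=1
t=1: X=1, d=5 → death, X_2=0
t=2: X=0, d=5 → hold, X_3=0
t=3: X=0, d=3 → birth, X_4=1
t=4: X=1, d=2 → birth, X_5=2
t=5: X=2, d=1 → birth, X_6=3
t=6: X=3, d=2 → birth, X_7=4
t=7: X=4, d=1 → birth, X_8=5
t=8: X=5, d=1 → birth, X_9=6
t=9: X=6, d=4 → death, X_10=5
t=10: X=5, d=3 → birth, X_11=6
t=11: X=6, d=5 → death, X_12=5


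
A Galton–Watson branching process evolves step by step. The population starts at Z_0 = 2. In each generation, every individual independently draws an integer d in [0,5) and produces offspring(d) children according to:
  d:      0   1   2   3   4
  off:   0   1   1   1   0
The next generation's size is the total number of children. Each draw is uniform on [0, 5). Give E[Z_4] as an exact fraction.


Outcome values over d=0..4: [0, 1, 1, 1, 0]
Σy = 3, Σy² = 3, M = 5
μ = 3/5 = 3/5,  σ² = 3/5 − (3/5)² = 6/25
E[Z_0] = 2
E[Z_1] = 3/5·E[Z_0] = 6/5
E[Z_2] = 3/5·E[Z_1] = 18/25
E[Z_3] = 3/5·E[Z_2] = 54/125
E[Z_4] = 3/5·E[Z_3] = 162/625

162/625


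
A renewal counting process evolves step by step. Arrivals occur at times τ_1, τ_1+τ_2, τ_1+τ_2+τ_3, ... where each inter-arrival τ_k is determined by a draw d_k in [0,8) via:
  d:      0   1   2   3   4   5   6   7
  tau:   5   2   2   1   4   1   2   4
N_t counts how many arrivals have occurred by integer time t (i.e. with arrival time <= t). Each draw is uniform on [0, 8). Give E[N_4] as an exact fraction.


Inter-arrival values over d=0..7: [5, 2, 2, 1, 4, 1, 2, 4]
Each d has probability 1/8, so the pmf of τ is: f(1) = 1/4, f(2) = 3/8, f(4) = 1/4, f(5) = 1/8
Renewal equation for m(n) = E[N_n]: condition on τ_1 = k (if k <= n, one arrival plus a fresh copy on the remaining n−k steps): m(n) = F(n) + Σ_{k<=n} f(k)·m(n−k), where F(n) = P(τ <= n) and m(0) = 0
m(1) = F(1) = 1/4
m(2) = F(2) + f(1)·m(1) = 5/8 + 1/4·1/4 = 11/16
m(3) = F(3) + f(1)·m(2) + f(2)·m(1) = 5/8 + 1/4·11/16 + 3/8·1/4 = 57/64
m(4) = F(4) + f(1)·m(3) + f(2)·m(2) = 7/8 + 1/4·57/64 + 3/8·11/16 = 347/256
E[N_4] = m(4) = 347/256

347/256


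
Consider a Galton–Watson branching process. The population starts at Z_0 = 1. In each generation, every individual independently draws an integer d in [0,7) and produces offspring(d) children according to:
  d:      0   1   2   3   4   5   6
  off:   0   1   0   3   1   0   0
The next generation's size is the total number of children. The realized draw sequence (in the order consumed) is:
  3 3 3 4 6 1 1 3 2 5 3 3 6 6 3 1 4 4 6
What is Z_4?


gen 0: Z_0=1, draws=[3], offspring=[3], Z_1=3
gen 1: Z_1=3, draws=[3, 3, 4], offspring=[3, 3, 1], Z_2=7
gen 2: Z_2=7, draws=[6, 1, 1, 3, 2, 5, 3], offspring=[0, 1, 1, 3, 0, 0, 3], Z_3=8
gen 3: Z_3=8, draws=[3, 6, 6, 3, 1, 4, 4, 6], offspring=[3, 0, 0, 3, 1, 1, 1, 0], Z_4=9

9


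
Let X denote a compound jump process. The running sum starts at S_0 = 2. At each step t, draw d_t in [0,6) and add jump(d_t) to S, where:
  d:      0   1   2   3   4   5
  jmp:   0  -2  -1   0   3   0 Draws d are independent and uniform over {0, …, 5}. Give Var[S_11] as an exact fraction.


Outcome values over d=0..5: [0, -2, -1, 0, 3, 0]
Σy = 0, Σy² = 14, M = 6
μ = 0/6 = 0,  σ² = 14/6 − (0)² = 7/3
Independent increments: Var[S_11] = 11·σ² = 11·(7/3) = 77/3

77/3


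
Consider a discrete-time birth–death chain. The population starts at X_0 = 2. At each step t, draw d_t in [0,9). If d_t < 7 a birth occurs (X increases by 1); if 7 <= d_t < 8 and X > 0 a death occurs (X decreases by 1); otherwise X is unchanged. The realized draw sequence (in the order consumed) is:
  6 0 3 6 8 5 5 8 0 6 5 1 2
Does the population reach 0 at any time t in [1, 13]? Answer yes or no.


no

t=0: X=2, d=6 → birth, X_1=3
t=1: X=3, d=0 → birth, X_2=4
t=2: X=4, d=3 → birth, X_3=5
t=3: X=5, d=6 → birth, X_4=6
t=4: X=6, d=8 → hold, X_5=6
t=5: X=6, d=5 → birth, X_6=7
t=6: X=7, d=5 → birth, X_7=8
t=7: X=8, d=8 → hold, X_8=8
t=8: X=8, d=0 → birth, X_9=9
t=9: X=9, d=6 → birth, X_10=10
t=10: X=10, d=5 → birth, X_11=11
t=11: X=11, d=1 → birth, X_12=12
t=12: X=12, d=2 → birth, X_13=13


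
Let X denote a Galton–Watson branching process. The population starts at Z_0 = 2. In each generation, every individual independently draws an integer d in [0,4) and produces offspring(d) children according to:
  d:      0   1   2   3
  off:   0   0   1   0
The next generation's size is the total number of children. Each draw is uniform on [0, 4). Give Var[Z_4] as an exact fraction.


Outcome values over d=0..3: [0, 0, 1, 0]
Σy = 1, Σy² = 1, M = 4
μ = 1/4 = 1/4,  σ² = 1/4 − (1/4)² = 3/16
V_0 = 0, E_0 = 2
V_1 = 3/16·E_0 + (1/4)²·V_0 = 3/8;  E_1 = 1/2
V_2 = 3/16·E_1 + (1/4)²·V_1 = 15/128;  E_2 = 1/8
V_3 = 3/16·E_2 + (1/4)²·V_2 = 63/2048;  E_3 = 1/32
V_4 = 3/16·E_3 + (1/4)²·V_3 = 255/32768;  E_4 = 1/128

255/32768


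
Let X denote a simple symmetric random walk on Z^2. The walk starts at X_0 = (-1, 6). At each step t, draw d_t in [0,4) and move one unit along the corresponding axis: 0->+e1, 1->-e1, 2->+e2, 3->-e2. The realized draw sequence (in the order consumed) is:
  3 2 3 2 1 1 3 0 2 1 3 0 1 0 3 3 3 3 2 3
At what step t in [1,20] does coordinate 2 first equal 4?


t=0: X=(-1, 6), d=3 → -e2, X_1=(-1, 5)
t=1: X=(-1, 5), d=2 → +e2, X_2=(-1, 6)
t=2: X=(-1, 6), d=3 → -e2, X_3=(-1, 5)
t=3: X=(-1, 5), d=2 → +e2, X_4=(-1, 6)
t=4: X=(-1, 6), d=1 → -e1, X_5=(-2, 6)
t=5: X=(-2, 6), d=1 → -e1, X_6=(-3, 6)
t=6: X=(-3, 6), d=3 → -e2, X_7=(-3, 5)
t=7: X=(-3, 5), d=0 → +e1, X_8=(-2, 5)
t=8: X=(-2, 5), d=2 → +e2, X_9=(-2, 6)
t=9: X=(-2, 6), d=1 → -e1, X_10=(-3, 6)
t=10: X=(-3, 6), d=3 → -e2, X_11=(-3, 5)
t=11: X=(-3, 5), d=0 → +e1, X_12=(-2, 5)
t=12: X=(-2, 5), d=1 → -e1, X_13=(-3, 5)
t=13: X=(-3, 5), d=0 → +e1, X_14=(-2, 5)
t=14: X=(-2, 5), d=3 → -e2, X_15=(-2, 4)
t=15: X=(-2, 4), d=3 → -e2, X_16=(-2, 3)
t=16: X=(-2, 3), d=3 → -e2, X_17=(-2, 2)
t=17: X=(-2, 2), d=3 → -e2, X_18=(-2, 1)
t=18: X=(-2, 1), d=2 → +e2, X_19=(-2, 2)
t=19: X=(-2, 2), d=3 → -e2, X_20=(-2, 1)

15


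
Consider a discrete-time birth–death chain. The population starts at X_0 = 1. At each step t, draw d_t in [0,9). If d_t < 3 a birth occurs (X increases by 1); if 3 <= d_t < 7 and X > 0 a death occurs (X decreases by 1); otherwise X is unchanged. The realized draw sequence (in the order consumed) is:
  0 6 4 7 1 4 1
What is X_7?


1

t=0: X=1, d=0 → birth, X_1=2
t=1: X=2, d=6 → death, X_2=1
t=2: X=1, d=4 → death, X_3=0
t=3: X=0, d=7 → hold, X_4=0
t=4: X=0, d=1 → birth, X_5=1
t=5: X=1, d=4 → death, X_6=0
t=6: X=0, d=1 → birth, X_7=1


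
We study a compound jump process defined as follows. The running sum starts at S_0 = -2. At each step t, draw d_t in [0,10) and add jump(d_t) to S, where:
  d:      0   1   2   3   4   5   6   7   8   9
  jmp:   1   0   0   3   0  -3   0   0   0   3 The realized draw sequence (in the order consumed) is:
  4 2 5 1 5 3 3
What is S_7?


t=0: S=-2, d=4, jump=0, S_1=-2
t=1: S=-2, d=2, jump=0, S_2=-2
t=2: S=-2, d=5, jump=-3, S_3=-5
t=3: S=-5, d=1, jump=0, S_4=-5
t=4: S=-5, d=5, jump=-3, S_5=-8
t=5: S=-8, d=3, jump=3, S_6=-5
t=6: S=-5, d=3, jump=3, S_7=-2

-2


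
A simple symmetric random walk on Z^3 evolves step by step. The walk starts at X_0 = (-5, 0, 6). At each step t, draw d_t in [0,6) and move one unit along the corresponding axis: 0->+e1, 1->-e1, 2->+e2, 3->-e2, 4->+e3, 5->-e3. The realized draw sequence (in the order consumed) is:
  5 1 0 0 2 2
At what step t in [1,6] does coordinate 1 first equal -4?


4

t=0: X=(-5, 0, 6), d=5 → -e3, X_1=(-5, 0, 5)
t=1: X=(-5, 0, 5), d=1 → -e1, X_2=(-6, 0, 5)
t=2: X=(-6, 0, 5), d=0 → +e1, X_3=(-5, 0, 5)
t=3: X=(-5, 0, 5), d=0 → +e1, X_4=(-4, 0, 5)
t=4: X=(-4, 0, 5), d=2 → +e2, X_5=(-4, 1, 5)
t=5: X=(-4, 1, 5), d=2 → +e2, X_6=(-4, 2, 5)


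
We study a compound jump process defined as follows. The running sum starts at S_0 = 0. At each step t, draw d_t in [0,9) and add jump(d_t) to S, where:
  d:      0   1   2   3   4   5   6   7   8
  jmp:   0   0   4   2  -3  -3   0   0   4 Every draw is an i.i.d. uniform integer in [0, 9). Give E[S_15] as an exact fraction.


Outcome values over d=0..8: [0, 0, 4, 2, -3, -3, 0, 0, 4]
Σy = 4, Σy² = 54, M = 9
μ = 4/9 = 4/9,  σ² = 54/9 − (4/9)² = 470/81
E[S_15] = 0 + 15·(4/9) = 20/3

20/3


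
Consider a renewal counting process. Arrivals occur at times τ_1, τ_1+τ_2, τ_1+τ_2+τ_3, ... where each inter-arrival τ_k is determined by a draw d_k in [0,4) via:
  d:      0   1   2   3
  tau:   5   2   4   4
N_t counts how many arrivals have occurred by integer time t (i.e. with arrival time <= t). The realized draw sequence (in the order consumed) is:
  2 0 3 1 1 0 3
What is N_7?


1

draw d_1=2: τ_1=4, arrival time A_1=4
draw d_2=0: τ_2=5, arrival time A_2=9
draw d_3=3: τ_3=4, arrival time A_3=13
draw d_4=1: τ_4=2, arrival time A_4=15
draw d_5=1: τ_5=2, arrival time A_5=17
draw d_6=0: τ_6=5, arrival time A_6=22
draw d_7=3: τ_7=4, arrival time A_7=26
N_t over t=0..7: 0:0 1:0 2:0 3:0 4:1 5:1 6:1 7:1


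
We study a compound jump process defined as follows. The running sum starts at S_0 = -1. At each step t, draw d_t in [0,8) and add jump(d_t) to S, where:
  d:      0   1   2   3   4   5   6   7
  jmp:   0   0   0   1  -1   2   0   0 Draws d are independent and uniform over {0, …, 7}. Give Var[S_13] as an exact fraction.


143/16

Outcome values over d=0..7: [0, 0, 0, 1, -1, 2, 0, 0]
Σy = 2, Σy² = 6, M = 8
μ = 2/8 = 1/4,  σ² = 6/8 − (1/4)² = 11/16
Independent increments: Var[S_13] = 13·σ² = 13·(11/16) = 143/16


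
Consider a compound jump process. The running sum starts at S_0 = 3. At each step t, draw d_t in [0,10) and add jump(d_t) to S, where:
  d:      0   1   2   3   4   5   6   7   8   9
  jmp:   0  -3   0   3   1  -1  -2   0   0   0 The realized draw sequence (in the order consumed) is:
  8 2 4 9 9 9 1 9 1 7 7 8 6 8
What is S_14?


t=0: S=3, d=8, jump=0, S_1=3
t=1: S=3, d=2, jump=0, S_2=3
t=2: S=3, d=4, jump=1, S_3=4
t=3: S=4, d=9, jump=0, S_4=4
t=4: S=4, d=9, jump=0, S_5=4
t=5: S=4, d=9, jump=0, S_6=4
t=6: S=4, d=1, jump=-3, S_7=1
t=7: S=1, d=9, jump=0, S_8=1
t=8: S=1, d=1, jump=-3, S_9=-2
t=9: S=-2, d=7, jump=0, S_10=-2
t=10: S=-2, d=7, jump=0, S_11=-2
t=11: S=-2, d=8, jump=0, S_12=-2
t=12: S=-2, d=6, jump=-2, S_13=-4
t=13: S=-4, d=8, jump=0, S_14=-4

-4


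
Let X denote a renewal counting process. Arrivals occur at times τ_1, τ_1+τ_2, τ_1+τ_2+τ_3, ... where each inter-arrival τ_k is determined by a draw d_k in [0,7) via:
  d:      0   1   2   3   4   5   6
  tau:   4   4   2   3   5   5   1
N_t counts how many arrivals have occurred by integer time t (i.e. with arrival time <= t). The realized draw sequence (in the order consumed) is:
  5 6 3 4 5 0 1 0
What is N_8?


2

draw d_1=5: τ_1=5, arrival time A_1=5
draw d_2=6: τ_2=1, arrival time A_2=6
draw d_3=3: τ_3=3, arrival time A_3=9
draw d_4=4: τ_4=5, arrival time A_4=14
draw d_5=5: τ_5=5, arrival time A_5=19
draw d_6=0: τ_6=4, arrival time A_6=23
draw d_7=1: τ_7=4, arrival time A_7=27
draw d_8=0: τ_8=4, arrival time A_8=31
N_t over t=0..8: 0:0 1:0 2:0 3:0 4:0 5:1 6:2 7:2 8:2


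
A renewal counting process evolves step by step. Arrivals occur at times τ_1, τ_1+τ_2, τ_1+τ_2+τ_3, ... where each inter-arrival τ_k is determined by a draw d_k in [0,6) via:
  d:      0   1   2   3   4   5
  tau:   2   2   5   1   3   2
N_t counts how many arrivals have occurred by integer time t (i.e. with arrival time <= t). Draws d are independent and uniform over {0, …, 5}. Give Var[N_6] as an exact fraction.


1693875623/2176782336

Inter-arrival values over d=0..5: [2, 2, 5, 1, 3, 2]
Each d has probability 1/6, so the pmf of τ is: f(1) = 1/6, f(2) = 1/2, f(3) = 1/6, f(5) = 1/6
Let p_n(j) = P(N_n = j), with p_0 = [1]. Condition on τ_1: p_n(0) = P(τ > n), and for j >= 1, p_n(j) = Σ_{k<=n} f(k)·p_{n−k}(j−1)
p_1 = [5/6, 1/6]  (j = 0..1)
p_2 = [1/3, 23/36, 1/36]  (j = 0..2)
p_3 = [1/6, 23/36, 41/216, 1/216]  (j = 0..3)
p_4 = [1/6, 1/3, 49/108, 59/1296, 1/1296]  (j = 0..4)
p_5 = [0, 1/3, 13/27, 227/1296, 77/7776, 1/7776]  (j = 0..5)
p_6 = [0, 1/4, 77/216, 439/1296, 205/3888, 95/46656, 1/46656]  (j = 0..6)
E[N_6] = Σ j·p_6(j) = 102661/46656;  E[N_6²] = Σ j²·p_6(j) = 262199/46656
Var[N_6] = 262199/46656 − (102661/46656)² = 1693875623/2176782336


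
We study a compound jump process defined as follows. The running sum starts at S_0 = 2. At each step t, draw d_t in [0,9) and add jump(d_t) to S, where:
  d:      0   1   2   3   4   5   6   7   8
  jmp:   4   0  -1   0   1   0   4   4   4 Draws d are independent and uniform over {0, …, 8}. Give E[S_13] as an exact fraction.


Outcome values over d=0..8: [4, 0, -1, 0, 1, 0, 4, 4, 4]
Σy = 16, Σy² = 66, M = 9
μ = 16/9 = 16/9,  σ² = 66/9 − (16/9)² = 338/81
E[S_13] = 2 + 13·(16/9) = 226/9

226/9


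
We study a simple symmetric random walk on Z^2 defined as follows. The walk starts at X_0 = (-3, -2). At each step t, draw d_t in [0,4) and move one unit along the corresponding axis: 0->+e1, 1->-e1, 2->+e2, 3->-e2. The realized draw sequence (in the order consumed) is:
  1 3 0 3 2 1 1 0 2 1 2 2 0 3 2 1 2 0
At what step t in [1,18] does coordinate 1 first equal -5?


t=0: X=(-3, -2), d=1 → -e1, X_1=(-4, -2)
t=1: X=(-4, -2), d=3 → -e2, X_2=(-4, -3)
t=2: X=(-4, -3), d=0 → +e1, X_3=(-3, -3)
t=3: X=(-3, -3), d=3 → -e2, X_4=(-3, -4)
t=4: X=(-3, -4), d=2 → +e2, X_5=(-3, -3)
t=5: X=(-3, -3), d=1 → -e1, X_6=(-4, -3)
t=6: X=(-4, -3), d=1 → -e1, X_7=(-5, -3)
t=7: X=(-5, -3), d=0 → +e1, X_8=(-4, -3)
t=8: X=(-4, -3), d=2 → +e2, X_9=(-4, -2)
t=9: X=(-4, -2), d=1 → -e1, X_10=(-5, -2)
t=10: X=(-5, -2), d=2 → +e2, X_11=(-5, -1)
t=11: X=(-5, -1), d=2 → +e2, X_12=(-5, 0)
t=12: X=(-5, 0), d=0 → +e1, X_13=(-4, 0)
t=13: X=(-4, 0), d=3 → -e2, X_14=(-4, -1)
t=14: X=(-4, -1), d=2 → +e2, X_15=(-4, 0)
t=15: X=(-4, 0), d=1 → -e1, X_16=(-5, 0)
t=16: X=(-5, 0), d=2 → +e2, X_17=(-5, 1)
t=17: X=(-5, 1), d=0 → +e1, X_18=(-4, 1)

7


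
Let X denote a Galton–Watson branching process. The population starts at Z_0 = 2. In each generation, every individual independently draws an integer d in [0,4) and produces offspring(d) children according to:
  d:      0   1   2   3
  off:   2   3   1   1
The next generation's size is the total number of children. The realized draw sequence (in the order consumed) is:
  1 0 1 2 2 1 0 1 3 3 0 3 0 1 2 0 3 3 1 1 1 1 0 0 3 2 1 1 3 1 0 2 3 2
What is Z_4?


gen 0: Z_0=2, draws=[1, 0], offspring=[3, 2], Z_1=5
gen 1: Z_1=5, draws=[1, 2, 2, 1, 0], offspring=[3, 1, 1, 3, 2], Z_2=10
gen 2: Z_2=10, draws=[1, 3, 3, 0, 3, 0, 1, 2, 0, 3], offspring=[3, 1, 1, 2, 1, 2, 3, 1, 2, 1], Z_3=17
gen 3: Z_3=17, draws=[3, 1, 1, 1, 1, 0, 0, 3, 2, 1, 1, 3, 1, 0, 2, 3, 2], offspring=[1, 3, 3, 3, 3, 2, 2, 1, 1, 3, 3, 1, 3, 2, 1, 1, 1], Z_4=34

34


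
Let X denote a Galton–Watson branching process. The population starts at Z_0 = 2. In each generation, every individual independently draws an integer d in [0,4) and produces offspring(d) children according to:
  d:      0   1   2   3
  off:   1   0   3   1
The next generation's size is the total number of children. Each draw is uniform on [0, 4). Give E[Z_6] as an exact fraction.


15625/2048

Outcome values over d=0..3: [1, 0, 3, 1]
Σy = 5, Σy² = 11, M = 4
μ = 5/4 = 5/4,  σ² = 11/4 − (5/4)² = 19/16
E[Z_0] = 2
E[Z_1] = 5/4·E[Z_0] = 5/2
E[Z_2] = 5/4·E[Z_1] = 25/8
E[Z_3] = 5/4·E[Z_2] = 125/32
E[Z_4] = 5/4·E[Z_3] = 625/128
E[Z_5] = 5/4·E[Z_4] = 3125/512
E[Z_6] = 5/4·E[Z_5] = 15625/2048


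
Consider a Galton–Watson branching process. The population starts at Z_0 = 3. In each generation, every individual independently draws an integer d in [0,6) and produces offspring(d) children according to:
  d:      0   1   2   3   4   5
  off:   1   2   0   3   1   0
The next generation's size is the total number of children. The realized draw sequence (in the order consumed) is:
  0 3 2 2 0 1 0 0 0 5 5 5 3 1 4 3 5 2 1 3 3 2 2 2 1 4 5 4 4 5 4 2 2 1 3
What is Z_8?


gen 0: Z_0=3, draws=[0, 3, 2], offspring=[1, 3, 0], Z_1=4
gen 1: Z_1=4, draws=[2, 0, 1, 0], offspring=[0, 1, 2, 1], Z_2=4
gen 2: Z_2=4, draws=[0, 0, 5, 5], offspring=[1, 1, 0, 0], Z_3=2
gen 3: Z_3=2, draws=[5, 3], offspring=[0, 3], Z_4=3
gen 4: Z_4=3, draws=[1, 4, 3], offspring=[2, 1, 3], Z_5=6
gen 5: Z_5=6, draws=[5, 2, 1, 3, 3, 2], offspring=[0, 0, 2, 3, 3, 0], Z_6=8
gen 6: Z_6=8, draws=[2, 2, 1, 4, 5, 4, 4, 5], offspring=[0, 0, 2, 1, 0, 1, 1, 0], Z_7=5
gen 7: Z_7=5, draws=[4, 2, 2, 1, 3], offspring=[1, 0, 0, 2, 3], Z_8=6

6


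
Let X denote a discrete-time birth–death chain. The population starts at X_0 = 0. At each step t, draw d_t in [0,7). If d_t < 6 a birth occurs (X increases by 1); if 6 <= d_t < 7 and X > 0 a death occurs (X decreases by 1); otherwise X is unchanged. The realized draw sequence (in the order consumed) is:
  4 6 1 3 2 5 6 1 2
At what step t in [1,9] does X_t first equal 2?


t=0: X=0, d=4 → birth, X_1=1
t=1: X=1, d=6 → death, X_2=0
t=2: X=0, d=1 → birth, X_3=1
t=3: X=1, d=3 → birth, X_4=2
t=4: X=2, d=2 → birth, X_5=3
t=5: X=3, d=5 → birth, X_6=4
t=6: X=4, d=6 → death, X_7=3
t=7: X=3, d=1 → birth, X_8=4
t=8: X=4, d=2 → birth, X_9=5

4


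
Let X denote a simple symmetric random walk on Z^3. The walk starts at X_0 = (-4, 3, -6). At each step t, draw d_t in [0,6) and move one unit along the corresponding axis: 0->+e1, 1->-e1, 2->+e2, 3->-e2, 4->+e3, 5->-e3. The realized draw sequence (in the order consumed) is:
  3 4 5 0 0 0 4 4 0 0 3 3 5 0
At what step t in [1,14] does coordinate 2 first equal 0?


12

t=0: X=(-4, 3, -6), d=3 → -e2, X_1=(-4, 2, -6)
t=1: X=(-4, 2, -6), d=4 → +e3, X_2=(-4, 2, -5)
t=2: X=(-4, 2, -5), d=5 → -e3, X_3=(-4, 2, -6)
t=3: X=(-4, 2, -6), d=0 → +e1, X_4=(-3, 2, -6)
t=4: X=(-3, 2, -6), d=0 → +e1, X_5=(-2, 2, -6)
t=5: X=(-2, 2, -6), d=0 → +e1, X_6=(-1, 2, -6)
t=6: X=(-1, 2, -6), d=4 → +e3, X_7=(-1, 2, -5)
t=7: X=(-1, 2, -5), d=4 → +e3, X_8=(-1, 2, -4)
t=8: X=(-1, 2, -4), d=0 → +e1, X_9=(0, 2, -4)
t=9: X=(0, 2, -4), d=0 → +e1, X_10=(1, 2, -4)
t=10: X=(1, 2, -4), d=3 → -e2, X_11=(1, 1, -4)
t=11: X=(1, 1, -4), d=3 → -e2, X_12=(1, 0, -4)
t=12: X=(1, 0, -4), d=5 → -e3, X_13=(1, 0, -5)
t=13: X=(1, 0, -5), d=0 → +e1, X_14=(2, 0, -5)


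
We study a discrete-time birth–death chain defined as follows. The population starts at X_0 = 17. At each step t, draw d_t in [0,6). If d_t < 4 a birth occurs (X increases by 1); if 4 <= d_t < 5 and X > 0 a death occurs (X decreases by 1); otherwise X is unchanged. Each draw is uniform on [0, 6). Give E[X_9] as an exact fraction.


X can drop by at most 1 per step and X_0 = 17 > T = 9, so X_t >= 17 − t >= 8 > 0 for every t <= 9: the floor at 0 (the 'and X > 0' condition) never binds. Hence X_9 = X_0 + Σ_{t<9} Y_t with i.i.d. increments Y_t = y(d_t) ∈ {+1, −1, 0}.
Outcome values over d=0..5: [1, 1, 1, 1, -1, 0]
Σy = 3, Σy² = 5, M = 6
μ = 3/6 = 1/2,  σ² = 5/6 − (1/2)² = 7/12
E[X_9] = 17 + 9·(1/2) = 43/2

43/2


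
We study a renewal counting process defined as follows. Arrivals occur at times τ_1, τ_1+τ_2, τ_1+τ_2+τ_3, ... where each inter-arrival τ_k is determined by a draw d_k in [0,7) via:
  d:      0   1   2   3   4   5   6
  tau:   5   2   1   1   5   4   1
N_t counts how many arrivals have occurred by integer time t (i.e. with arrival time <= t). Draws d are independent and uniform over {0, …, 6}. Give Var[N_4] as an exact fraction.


Inter-arrival values over d=0..6: [5, 2, 1, 1, 5, 4, 1]
Each d has probability 1/7, so the pmf of τ is: f(1) = 3/7, f(2) = 1/7, f(4) = 1/7, f(5) = 2/7
Let p_n(j) = P(N_n = j), with p_0 = [1]. Condition on τ_1: p_n(0) = P(τ > n), and for j >= 1, p_n(j) = Σ_{k<=n} f(k)·p_{n−k}(j−1)
p_1 = [4/7, 3/7]  (j = 0..1)
p_2 = [3/7, 19/49, 9/49]  (j = 0..2)
p_3 = [3/7, 13/49, 78/343, 27/343]  (j = 0..3)
p_4 = [2/7, 19/49, 58/343, 297/2401, 81/2401]  (j = 0..4)
E[N_4] = Σ j·p_4(j) = 2958/2401;  E[N_4²] = Σ j²·p_4(j) = 932/343
Var[N_4] = 932/343 − (2958/2401)² = 6914360/5764801

6914360/5764801


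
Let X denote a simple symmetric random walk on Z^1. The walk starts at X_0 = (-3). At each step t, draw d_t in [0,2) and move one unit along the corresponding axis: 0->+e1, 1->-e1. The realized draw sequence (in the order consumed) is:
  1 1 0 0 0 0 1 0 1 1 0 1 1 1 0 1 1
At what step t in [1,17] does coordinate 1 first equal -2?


5

t=0: X=(-3), d=1 → -e1, X_1=(-4)
t=1: X=(-4), d=1 → -e1, X_2=(-5)
t=2: X=(-5), d=0 → +e1, X_3=(-4)
t=3: X=(-4), d=0 → +e1, X_4=(-3)
t=4: X=(-3), d=0 → +e1, X_5=(-2)
t=5: X=(-2), d=0 → +e1, X_6=(-1)
t=6: X=(-1), d=1 → -e1, X_7=(-2)
t=7: X=(-2), d=0 → +e1, X_8=(-1)
t=8: X=(-1), d=1 → -e1, X_9=(-2)
t=9: X=(-2), d=1 → -e1, X_10=(-3)
t=10: X=(-3), d=0 → +e1, X_11=(-2)
t=11: X=(-2), d=1 → -e1, X_12=(-3)
t=12: X=(-3), d=1 → -e1, X_13=(-4)
t=13: X=(-4), d=1 → -e1, X_14=(-5)
t=14: X=(-5), d=0 → +e1, X_15=(-4)
t=15: X=(-4), d=1 → -e1, X_16=(-5)
t=16: X=(-5), d=1 → -e1, X_17=(-6)


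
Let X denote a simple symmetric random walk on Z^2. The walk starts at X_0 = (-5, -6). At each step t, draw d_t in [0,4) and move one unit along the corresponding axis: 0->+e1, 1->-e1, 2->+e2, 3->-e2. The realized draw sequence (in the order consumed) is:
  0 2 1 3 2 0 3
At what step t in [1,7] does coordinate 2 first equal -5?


t=0: X=(-5, -6), d=0 → +e1, X_1=(-4, -6)
t=1: X=(-4, -6), d=2 → +e2, X_2=(-4, -5)
t=2: X=(-4, -5), d=1 → -e1, X_3=(-5, -5)
t=3: X=(-5, -5), d=3 → -e2, X_4=(-5, -6)
t=4: X=(-5, -6), d=2 → +e2, X_5=(-5, -5)
t=5: X=(-5, -5), d=0 → +e1, X_6=(-4, -5)
t=6: X=(-4, -5), d=3 → -e2, X_7=(-4, -6)

2


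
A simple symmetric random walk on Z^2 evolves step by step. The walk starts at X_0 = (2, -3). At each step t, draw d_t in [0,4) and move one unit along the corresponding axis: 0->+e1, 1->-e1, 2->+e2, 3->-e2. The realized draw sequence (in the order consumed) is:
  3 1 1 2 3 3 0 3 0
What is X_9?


(2, -6)

t=0: X=(2, -3), d=3 → -e2, X_1=(2, -4)
t=1: X=(2, -4), d=1 → -e1, X_2=(1, -4)
t=2: X=(1, -4), d=1 → -e1, X_3=(0, -4)
t=3: X=(0, -4), d=2 → +e2, X_4=(0, -3)
t=4: X=(0, -3), d=3 → -e2, X_5=(0, -4)
t=5: X=(0, -4), d=3 → -e2, X_6=(0, -5)
t=6: X=(0, -5), d=0 → +e1, X_7=(1, -5)
t=7: X=(1, -5), d=3 → -e2, X_8=(1, -6)
t=8: X=(1, -6), d=0 → +e1, X_9=(2, -6)


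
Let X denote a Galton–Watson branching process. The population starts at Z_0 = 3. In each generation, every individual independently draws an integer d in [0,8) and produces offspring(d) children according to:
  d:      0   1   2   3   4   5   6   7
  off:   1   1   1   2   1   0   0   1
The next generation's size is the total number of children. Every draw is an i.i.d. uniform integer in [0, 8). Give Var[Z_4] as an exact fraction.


Outcome values over d=0..7: [1, 1, 1, 2, 1, 0, 0, 1]
Σy = 7, Σy² = 9, M = 8
μ = 7/8 = 7/8,  σ² = 9/8 − (7/8)² = 23/64
V_0 = 0, E_0 = 3
V_1 = 23/64·E_0 + (7/8)²·V_0 = 69/64;  E_1 = 21/8
V_2 = 23/64·E_1 + (7/8)²·V_1 = 7245/4096;  E_2 = 147/64
V_3 = 23/64·E_2 + (7/8)²·V_2 = 571389/262144;  E_3 = 1029/512
V_4 = 23/64·E_3 + (7/8)²·V_3 = 40115565/16777216;  E_4 = 7203/4096

40115565/16777216


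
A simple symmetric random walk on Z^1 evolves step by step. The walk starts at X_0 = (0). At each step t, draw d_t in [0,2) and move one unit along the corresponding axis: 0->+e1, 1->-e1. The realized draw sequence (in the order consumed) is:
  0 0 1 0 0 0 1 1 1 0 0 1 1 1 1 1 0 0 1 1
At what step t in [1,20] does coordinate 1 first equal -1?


15

t=0: X=(0), d=0 → +e1, X_1=(1)
t=1: X=(1), d=0 → +e1, X_2=(2)
t=2: X=(2), d=1 → -e1, X_3=(1)
t=3: X=(1), d=0 → +e1, X_4=(2)
t=4: X=(2), d=0 → +e1, X_5=(3)
t=5: X=(3), d=0 → +e1, X_6=(4)
t=6: X=(4), d=1 → -e1, X_7=(3)
t=7: X=(3), d=1 → -e1, X_8=(2)
t=8: X=(2), d=1 → -e1, X_9=(1)
t=9: X=(1), d=0 → +e1, X_10=(2)
t=10: X=(2), d=0 → +e1, X_11=(3)
t=11: X=(3), d=1 → -e1, X_12=(2)
t=12: X=(2), d=1 → -e1, X_13=(1)
t=13: X=(1), d=1 → -e1, X_14=(0)
t=14: X=(0), d=1 → -e1, X_15=(-1)
t=15: X=(-1), d=1 → -e1, X_16=(-2)
t=16: X=(-2), d=0 → +e1, X_17=(-1)
t=17: X=(-1), d=0 → +e1, X_18=(0)
t=18: X=(0), d=1 → -e1, X_19=(-1)
t=19: X=(-1), d=1 → -e1, X_20=(-2)
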